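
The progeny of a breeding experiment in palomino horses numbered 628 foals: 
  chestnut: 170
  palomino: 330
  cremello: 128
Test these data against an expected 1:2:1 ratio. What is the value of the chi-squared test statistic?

Expected counts for N = 628 under a 1:2:1 ratio (total parts = 4):
  chestnut: 628 × 1/4 = 157
  palomino: 628 × 2/4 = 314
  cremello: 628 × 1/4 = 157
χ² = Σ (O − E)² / E
  chestnut: (170 − 157)² / 157 = 1.0764
  palomino: (330 − 314)² / 314 = 0.8153
  cremello: (128 − 157)² / 157 = 5.3567
χ² = 1.0764 + 0.8153 + 5.3567 = 7.2484 ≈ 7.248

7.248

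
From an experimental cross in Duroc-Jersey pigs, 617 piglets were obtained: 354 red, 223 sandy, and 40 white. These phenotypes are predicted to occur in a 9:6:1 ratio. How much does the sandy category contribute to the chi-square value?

Under the 9:6:1 hypothesis (Σ ratio = 16, N = 617):
  red: 617 × 9/16 = 347.0625
  sandy: 617 × 6/16 = 231.375
  white: 617 × 1/16 = 38.5625
Contribution of sandy: (223 − 231.375)² / 231.375 = 0.3031

0.303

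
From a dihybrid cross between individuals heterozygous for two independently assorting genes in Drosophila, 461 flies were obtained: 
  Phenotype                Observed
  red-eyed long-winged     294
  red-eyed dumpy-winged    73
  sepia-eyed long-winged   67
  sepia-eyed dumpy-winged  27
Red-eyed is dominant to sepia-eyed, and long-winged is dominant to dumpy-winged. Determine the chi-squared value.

A dihybrid F₂ with independent assortment and complete dominance at both loci gives a 9:3:3:1 phenotypic ratio.
Expected counts for N = 461 under a 9:3:3:1 ratio (total parts = 16):
  red-eyed long-winged: 461 × 9/16 = 259.3125
  red-eyed dumpy-winged: 461 × 3/16 = 86.4375
  sepia-eyed long-winged: 461 × 3/16 = 86.4375
  sepia-eyed dumpy-winged: 461 × 1/16 = 28.8125
χ² = Σ (O − E)² / E
  red-eyed long-winged: (294 − 259.3125)² / 259.3125 = 4.6400
  red-eyed dumpy-winged: (73 − 86.4375)² / 86.4375 = 2.0890
  sepia-eyed long-winged: (67 − 86.4375)² / 86.4375 = 4.3710
  sepia-eyed dumpy-winged: (27 − 28.8125)² / 28.8125 = 0.1140
χ² = 4.6400 + 2.0890 + 4.3710 + 0.1140 = 11.214

11.214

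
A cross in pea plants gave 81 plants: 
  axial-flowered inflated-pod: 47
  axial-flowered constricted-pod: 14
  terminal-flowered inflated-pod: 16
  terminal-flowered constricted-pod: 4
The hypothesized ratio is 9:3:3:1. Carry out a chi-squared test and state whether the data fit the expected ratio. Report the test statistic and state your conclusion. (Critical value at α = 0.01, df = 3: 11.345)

Expected counts for N = 81 under a 9:3:3:1 ratio (total parts = 16):
  axial-flowered inflated-pod: 81 × 9/16 = 45.5625
  axial-flowered constricted-pod: 81 × 3/16 = 15.1875
  terminal-flowered inflated-pod: 81 × 3/16 = 15.1875
  terminal-flowered constricted-pod: 81 × 1/16 = 5.0625
χ² = Σ (O − E)² / E
  axial-flowered inflated-pod: (47 − 45.5625)² / 45.5625 = 0.0454
  axial-flowered constricted-pod: (14 − 15.1875)² / 15.1875 = 0.0928
  terminal-flowered inflated-pod: (16 − 15.1875)² / 15.1875 = 0.0435
  terminal-flowered constricted-pod: (4 − 5.0625)² / 5.0625 = 0.2230
χ² = 0.0454 + 0.0928 + 0.0435 + 0.2230 = 0.4047 ≈ 0.405
Degrees of freedom = 4 − 1 = 3; critical value at α = 0.01 is 11.345.
Since 0.405 < 11.345, we fail to reject the null hypothesis — the data are consistent with the 9:3:3:1 ratio.

0.405; consistent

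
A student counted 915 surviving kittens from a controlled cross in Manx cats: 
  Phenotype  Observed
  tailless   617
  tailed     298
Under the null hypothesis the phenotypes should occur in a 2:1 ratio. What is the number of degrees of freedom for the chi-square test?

1

A goodness-of-fit test with 2 phenotype classes has df = 2 − 1 = 1.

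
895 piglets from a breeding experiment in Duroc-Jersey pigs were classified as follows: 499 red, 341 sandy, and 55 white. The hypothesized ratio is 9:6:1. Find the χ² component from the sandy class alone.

Expected counts for N = 895 under a 9:6:1 ratio (total parts = 16):
  red: 895 × 9/16 = 503.4375
  sandy: 895 × 6/16 = 335.625
  white: 895 × 1/16 = 55.9375
Contribution of sandy: (341 − 335.625)² / 335.625 = 0.0861

0.086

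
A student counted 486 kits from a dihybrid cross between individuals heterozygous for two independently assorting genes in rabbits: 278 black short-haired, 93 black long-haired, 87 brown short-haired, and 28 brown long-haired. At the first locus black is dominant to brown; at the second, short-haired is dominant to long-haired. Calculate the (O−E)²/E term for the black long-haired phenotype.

A dihybrid F₂ with independent assortment and complete dominance at both loci gives a 9:3:3:1 phenotypic ratio.
The 9:3:3:1 ratio has 16 parts, so with N = 486 the expected counts are:
  black short-haired: 486 × 9/16 = 273.375
  black long-haired: 486 × 3/16 = 91.125
  brown short-haired: 486 × 3/16 = 91.125
  brown long-haired: 486 × 1/16 = 30.375
Contribution of black long-haired: (93 − 91.125)² / 91.125 = 0.0386

0.039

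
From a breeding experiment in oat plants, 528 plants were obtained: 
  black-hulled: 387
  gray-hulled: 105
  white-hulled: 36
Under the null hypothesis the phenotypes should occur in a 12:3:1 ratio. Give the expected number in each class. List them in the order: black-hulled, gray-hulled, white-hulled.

396, 99, 33

The 12:3:1 ratio has 16 parts, so with N = 528 the expected counts are:
  black-hulled: 528 × 12/16 = 396
  gray-hulled: 528 × 3/16 = 99
  white-hulled: 528 × 1/16 = 33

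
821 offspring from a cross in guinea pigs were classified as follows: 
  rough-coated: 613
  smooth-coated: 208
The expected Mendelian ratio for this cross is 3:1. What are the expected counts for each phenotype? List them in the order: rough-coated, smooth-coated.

Under the 3:1 hypothesis (Σ ratio = 4, N = 821):
  rough-coated: 821 × 3/4 = 615.75
  smooth-coated: 821 × 1/4 = 205.25

615.75, 205.25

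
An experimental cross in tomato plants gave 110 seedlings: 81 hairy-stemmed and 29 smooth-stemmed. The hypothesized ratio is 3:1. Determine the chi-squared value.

The 3:1 ratio has 4 parts, so with N = 110 the expected counts are:
  hairy-stemmed: 110 × 3/4 = 82.5
  smooth-stemmed: 110 × 1/4 = 27.5
χ² = Σ (O − E)² / E
  hairy-stemmed: (81 − 82.5)² / 82.5 = 0.0273
  smooth-stemmed: (29 − 27.5)² / 27.5 = 0.0818
χ² = 0.0273 + 0.0818 = 0.1091 ≈ 0.109

0.109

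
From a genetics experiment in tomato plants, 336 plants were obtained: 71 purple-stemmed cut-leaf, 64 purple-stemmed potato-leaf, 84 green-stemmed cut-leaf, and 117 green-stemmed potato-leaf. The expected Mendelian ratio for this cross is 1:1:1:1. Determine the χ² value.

19.738

Expected counts for N = 336 under a 1:1:1:1 ratio (total parts = 4):
  purple-stemmed cut-leaf: 336 × 1/4 = 84
  purple-stemmed potato-leaf: 336 × 1/4 = 84
  green-stemmed cut-leaf: 336 × 1/4 = 84
  green-stemmed potato-leaf: 336 × 1/4 = 84
χ² = Σ (O − E)² / E
  purple-stemmed cut-leaf: (71 − 84)² / 84 = 2.0119
  purple-stemmed potato-leaf: (64 − 84)² / 84 = 4.7619
  green-stemmed cut-leaf: (84 − 84)² / 84 = 0.0000
  green-stemmed potato-leaf: (117 − 84)² / 84 = 12.9643
χ² = 2.0119 + 4.7619 + 0.0000 + 12.9643 = 19.7381 ≈ 19.738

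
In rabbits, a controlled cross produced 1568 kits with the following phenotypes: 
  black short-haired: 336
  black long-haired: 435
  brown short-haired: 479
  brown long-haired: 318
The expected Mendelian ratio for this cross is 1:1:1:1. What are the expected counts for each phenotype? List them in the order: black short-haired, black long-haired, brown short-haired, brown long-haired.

392, 392, 392, 392

Under the 1:1:1:1 hypothesis (Σ ratio = 4, N = 1568):
  black short-haired: 1568 × 1/4 = 392
  black long-haired: 1568 × 1/4 = 392
  brown short-haired: 1568 × 1/4 = 392
  brown long-haired: 1568 × 1/4 = 392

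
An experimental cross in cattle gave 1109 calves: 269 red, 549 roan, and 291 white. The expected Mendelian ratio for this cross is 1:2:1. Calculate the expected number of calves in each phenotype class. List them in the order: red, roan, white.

277.25, 554.5, 277.25

Total ratio parts = 4. Expected numbers out of 1109:
  red: 1109 × 1/4 = 277.25
  roan: 1109 × 2/4 = 554.5
  white: 1109 × 1/4 = 277.25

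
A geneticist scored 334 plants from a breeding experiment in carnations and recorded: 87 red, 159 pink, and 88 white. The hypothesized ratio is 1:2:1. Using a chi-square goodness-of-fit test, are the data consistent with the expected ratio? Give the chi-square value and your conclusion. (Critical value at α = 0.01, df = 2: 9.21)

0.772; consistent

Total ratio parts = 4. Expected numbers out of 334:
  red: 334 × 1/4 = 83.5
  pink: 334 × 2/4 = 167
  white: 334 × 1/4 = 83.5
χ² = Σ (O − E)² / E
  red: (87 − 83.5)² / 83.5 = 0.1467
  pink: (159 − 167)² / 167 = 0.3832
  white: (88 − 83.5)² / 83.5 = 0.2425
χ² = 0.1467 + 0.3832 + 0.2425 = 0.7724 ≈ 0.772
Degrees of freedom = 3 − 1 = 2; critical value at α = 0.01 is 9.21.
Since 0.772 < 9.21, we fail to reject the null hypothesis — the data are consistent with the 1:2:1 ratio.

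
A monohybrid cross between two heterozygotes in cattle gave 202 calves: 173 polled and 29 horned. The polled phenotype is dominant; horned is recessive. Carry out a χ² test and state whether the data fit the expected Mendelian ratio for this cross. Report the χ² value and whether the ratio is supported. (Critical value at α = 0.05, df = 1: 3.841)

For a monohybrid cross between heterozygotes with complete dominance, the expected phenotypic ratio is 3:1.
Total ratio parts = 4. Expected numbers out of 202:
  polled: 202 × 3/4 = 151.5
  horned: 202 × 1/4 = 50.5
χ² = Σ (O − E)² / E
  polled: (173 − 151.5)² / 151.5 = 3.0512
  horned: (29 − 50.5)² / 50.5 = 9.1535
χ² = 3.0512 + 9.1535 = 12.2047 ≈ 12.205
Degrees of freedom = 2 − 1 = 1; critical value at α = 0.05 is 3.841.
Since 12.205 > 3.841, we reject the null hypothesis — the data do not fit the 3:1 ratio.

12.205; not consistent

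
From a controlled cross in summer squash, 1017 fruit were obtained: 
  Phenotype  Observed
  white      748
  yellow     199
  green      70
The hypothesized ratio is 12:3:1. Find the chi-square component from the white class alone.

Under the 12:3:1 hypothesis (Σ ratio = 16, N = 1017):
  white: 1017 × 12/16 = 762.75
  yellow: 1017 × 3/16 = 190.6875
  green: 1017 × 1/16 = 63.5625
Contribution of white: (748 − 762.75)² / 762.75 = 0.2852

0.285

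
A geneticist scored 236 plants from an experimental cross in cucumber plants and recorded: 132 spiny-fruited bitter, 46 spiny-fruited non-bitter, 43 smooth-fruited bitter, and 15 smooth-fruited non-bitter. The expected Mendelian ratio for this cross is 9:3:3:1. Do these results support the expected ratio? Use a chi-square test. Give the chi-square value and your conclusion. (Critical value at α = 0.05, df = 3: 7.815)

0.113; consistent

Total ratio parts = 16. Expected numbers out of 236:
  spiny-fruited bitter: 236 × 9/16 = 132.75
  spiny-fruited non-bitter: 236 × 3/16 = 44.25
  smooth-fruited bitter: 236 × 3/16 = 44.25
  smooth-fruited non-bitter: 236 × 1/16 = 14.75
χ² = Σ (O − E)² / E
  spiny-fruited bitter: (132 − 132.75)² / 132.75 = 0.0042
  spiny-fruited non-bitter: (46 − 44.25)² / 44.25 = 0.0692
  smooth-fruited bitter: (43 − 44.25)² / 44.25 = 0.0353
  smooth-fruited non-bitter: (15 − 14.75)² / 14.75 = 0.0042
χ² = 0.0042 + 0.0692 + 0.0353 + 0.0042 = 0.1129 ≈ 0.113
Degrees of freedom = 4 − 1 = 3; critical value at α = 0.05 is 7.815.
Since 0.113 < 7.815, we fail to reject the null hypothesis — the data are consistent with the 9:3:3:1 ratio.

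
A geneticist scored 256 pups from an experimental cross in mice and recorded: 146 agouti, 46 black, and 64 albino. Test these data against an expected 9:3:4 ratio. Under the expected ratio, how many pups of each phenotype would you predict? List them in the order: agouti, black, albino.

Total ratio parts = 16. Expected numbers out of 256:
  agouti: 256 × 9/16 = 144
  black: 256 × 3/16 = 48
  albino: 256 × 4/16 = 64

144, 48, 64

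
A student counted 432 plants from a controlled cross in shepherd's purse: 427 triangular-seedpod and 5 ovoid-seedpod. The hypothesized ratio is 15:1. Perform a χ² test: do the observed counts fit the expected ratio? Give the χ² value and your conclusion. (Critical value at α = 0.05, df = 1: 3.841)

19.121; not consistent

Total ratio parts = 16. Expected numbers out of 432:
  triangular-seedpod: 432 × 15/16 = 405
  ovoid-seedpod: 432 × 1/16 = 27
χ² = Σ (O − E)² / E
  triangular-seedpod: (427 − 405)² / 405 = 1.1951
  ovoid-seedpod: (5 − 27)² / 27 = 17.9259
χ² = 1.1951 + 17.9259 = 19.121
Degrees of freedom = 2 − 1 = 1; critical value at α = 0.05 is 3.841.
Since 19.121 > 3.841, we reject the null hypothesis — the data do not fit the 15:1 ratio.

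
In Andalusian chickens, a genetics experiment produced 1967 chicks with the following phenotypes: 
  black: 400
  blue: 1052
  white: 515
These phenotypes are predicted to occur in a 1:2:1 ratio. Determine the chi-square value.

Expected counts for N = 1967 under a 1:2:1 ratio (total parts = 4):
  black: 1967 × 1/4 = 491.75
  blue: 1967 × 2/4 = 983.5
  white: 1967 × 1/4 = 491.75
χ² = Σ (O − E)² / E
  black: (400 − 491.75)² / 491.75 = 17.1186
  blue: (1052 − 983.5)² / 983.5 = 4.7710
  white: (515 − 491.75)² / 491.75 = 1.0993
χ² = 17.1186 + 4.7710 + 1.0993 = 22.9889 ≈ 22.989

22.989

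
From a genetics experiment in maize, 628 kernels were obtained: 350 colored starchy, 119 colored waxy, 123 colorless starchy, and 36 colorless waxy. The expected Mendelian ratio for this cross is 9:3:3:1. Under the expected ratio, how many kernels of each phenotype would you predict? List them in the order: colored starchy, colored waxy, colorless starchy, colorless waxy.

353.25, 117.75, 117.75, 39.25

Under the 9:3:3:1 hypothesis (Σ ratio = 16, N = 628):
  colored starchy: 628 × 9/16 = 353.25
  colored waxy: 628 × 3/16 = 117.75
  colorless starchy: 628 × 3/16 = 117.75
  colorless waxy: 628 × 1/16 = 39.25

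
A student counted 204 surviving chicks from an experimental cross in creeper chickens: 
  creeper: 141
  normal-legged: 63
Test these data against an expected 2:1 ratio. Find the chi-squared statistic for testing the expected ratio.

Total ratio parts = 3. Expected numbers out of 204:
  creeper: 204 × 2/3 = 136
  normal-legged: 204 × 1/3 = 68
χ² = Σ (O − E)² / E
  creeper: (141 − 136)² / 136 = 0.1838
  normal-legged: (63 − 68)² / 68 = 0.3676
χ² = 0.1838 + 0.3676 = 0.5514 ≈ 0.551

0.551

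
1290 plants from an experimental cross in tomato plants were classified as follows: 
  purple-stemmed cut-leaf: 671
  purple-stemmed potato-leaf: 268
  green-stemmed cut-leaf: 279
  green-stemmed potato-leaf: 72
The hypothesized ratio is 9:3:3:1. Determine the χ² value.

Expected counts for N = 1290 under a 9:3:3:1 ratio (total parts = 16):
  purple-stemmed cut-leaf: 1290 × 9/16 = 725.625
  purple-stemmed potato-leaf: 1290 × 3/16 = 241.875
  green-stemmed cut-leaf: 1290 × 3/16 = 241.875
  green-stemmed potato-leaf: 1290 × 1/16 = 80.625
χ² = Σ (O − E)² / E
  purple-stemmed cut-leaf: (671 − 725.625)² / 725.625 = 4.1122
  purple-stemmed potato-leaf: (268 − 241.875)² / 241.875 = 2.8218
  green-stemmed cut-leaf: (279 − 241.875)² / 241.875 = 5.6983
  green-stemmed potato-leaf: (72 − 80.625)² / 80.625 = 0.9227
χ² = 4.1122 + 2.8218 + 5.6983 + 0.9227 = 13.555

13.555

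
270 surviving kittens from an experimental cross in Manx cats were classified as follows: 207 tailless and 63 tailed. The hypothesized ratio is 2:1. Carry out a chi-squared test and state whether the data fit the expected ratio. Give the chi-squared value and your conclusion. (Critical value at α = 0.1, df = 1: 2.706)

The 2:1 ratio has 3 parts, so with N = 270 the expected counts are:
  tailless: 270 × 2/3 = 180
  tailed: 270 × 1/3 = 90
χ² = Σ (O − E)² / E
  tailless: (207 − 180)² / 180 = 4.0500
  tailed: (63 − 90)² / 90 = 8.1000
χ² = 4.0500 + 8.1000 = 12.150
Degrees of freedom = 2 − 1 = 1; critical value at α = 0.1 is 2.706.
Since 12.150 > 2.706, we reject the null hypothesis — the data do not fit the 2:1 ratio.

12.150; not consistent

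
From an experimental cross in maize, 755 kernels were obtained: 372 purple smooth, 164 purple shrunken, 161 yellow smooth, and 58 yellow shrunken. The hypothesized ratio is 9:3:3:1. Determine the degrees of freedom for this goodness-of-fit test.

3

A goodness-of-fit test with 4 phenotype classes has df = 4 − 1 = 3.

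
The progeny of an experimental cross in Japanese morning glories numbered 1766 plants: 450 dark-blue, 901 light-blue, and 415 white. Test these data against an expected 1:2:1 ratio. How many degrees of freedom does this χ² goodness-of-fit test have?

A goodness-of-fit test with 3 phenotype classes has df = 3 − 1 = 2.

2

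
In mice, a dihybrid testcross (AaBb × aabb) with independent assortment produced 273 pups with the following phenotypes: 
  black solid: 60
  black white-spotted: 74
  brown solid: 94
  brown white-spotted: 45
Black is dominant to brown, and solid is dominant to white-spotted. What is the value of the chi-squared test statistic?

19.117

A dihybrid testcross with independent assortment gives a 1:1:1:1 ratio.
Total ratio parts = 4. Expected numbers out of 273:
  black solid: 273 × 1/4 = 68.25
  black white-spotted: 273 × 1/4 = 68.25
  brown solid: 273 × 1/4 = 68.25
  brown white-spotted: 273 × 1/4 = 68.25
χ² = Σ (O − E)² / E
  black solid: (60 − 68.25)² / 68.25 = 0.9973
  black white-spotted: (74 − 68.25)² / 68.25 = 0.4844
  brown solid: (94 − 68.25)² / 68.25 = 9.7152
  brown white-spotted: (45 − 68.25)² / 68.25 = 7.9203
χ² = 0.9973 + 0.4844 + 9.7152 + 7.9203 = 19.1172 ≈ 19.117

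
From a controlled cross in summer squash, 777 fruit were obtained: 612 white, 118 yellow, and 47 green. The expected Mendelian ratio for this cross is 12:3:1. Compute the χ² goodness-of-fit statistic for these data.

Total ratio parts = 16. Expected numbers out of 777:
  white: 777 × 12/16 = 582.75
  yellow: 777 × 3/16 = 145.6875
  green: 777 × 1/16 = 48.5625
χ² = Σ (O − E)² / E
  white: (612 − 582.75)² / 582.75 = 1.4681
  yellow: (118 − 145.6875)² / 145.6875 = 5.2619
  green: (47 − 48.5625)² / 48.5625 = 0.0503
χ² = 1.4681 + 5.2619 + 0.0503 = 6.7803 ≈ 6.780

6.780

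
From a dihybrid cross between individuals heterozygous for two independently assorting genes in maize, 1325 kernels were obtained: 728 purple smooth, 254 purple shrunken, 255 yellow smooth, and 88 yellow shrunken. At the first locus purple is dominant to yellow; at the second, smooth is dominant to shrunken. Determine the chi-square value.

1.025

A dihybrid F₂ with independent assortment and complete dominance at both loci gives a 9:3:3:1 phenotypic ratio.
The 9:3:3:1 ratio has 16 parts, so with N = 1325 the expected counts are:
  purple smooth: 1325 × 9/16 = 745.3125
  purple shrunken: 1325 × 3/16 = 248.4375
  yellow smooth: 1325 × 3/16 = 248.4375
  yellow shrunken: 1325 × 1/16 = 82.8125
χ² = Σ (O − E)² / E
  purple smooth: (728 − 745.3125)² / 745.3125 = 0.4021
  purple shrunken: (254 − 248.4375)² / 248.4375 = 0.1245
  yellow smooth: (255 − 248.4375)² / 248.4375 = 0.1733
  yellow shrunken: (88 − 82.8125)² / 82.8125 = 0.3250
χ² = 0.4021 + 0.1245 + 0.1733 + 0.3250 = 1.0249 ≈ 1.025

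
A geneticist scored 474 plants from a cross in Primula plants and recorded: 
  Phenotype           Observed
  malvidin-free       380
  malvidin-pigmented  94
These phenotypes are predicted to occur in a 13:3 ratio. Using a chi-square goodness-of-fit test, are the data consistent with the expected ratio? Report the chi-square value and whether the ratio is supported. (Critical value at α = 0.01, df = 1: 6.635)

0.364; consistent

Expected counts for N = 474 under a 13:3 ratio (total parts = 16):
  malvidin-free: 474 × 13/16 = 385.125
  malvidin-pigmented: 474 × 3/16 = 88.875
χ² = Σ (O − E)² / E
  malvidin-free: (380 − 385.125)² / 385.125 = 0.0682
  malvidin-pigmented: (94 − 88.875)² / 88.875 = 0.2955
χ² = 0.0682 + 0.2955 = 0.3637 ≈ 0.364
Degrees of freedom = 2 − 1 = 1; critical value at α = 0.01 is 6.635.
Since 0.364 < 6.635, we fail to reject the null hypothesis — the data are consistent with the 13:3 ratio.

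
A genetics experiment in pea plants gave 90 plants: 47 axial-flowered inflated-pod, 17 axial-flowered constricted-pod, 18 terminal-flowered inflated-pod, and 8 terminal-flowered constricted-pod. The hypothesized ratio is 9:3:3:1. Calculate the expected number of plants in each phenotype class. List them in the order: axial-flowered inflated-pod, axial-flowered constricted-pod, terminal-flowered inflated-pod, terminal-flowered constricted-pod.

50.625, 16.875, 16.875, 5.625

Total ratio parts = 16. Expected numbers out of 90:
  axial-flowered inflated-pod: 90 × 9/16 = 50.625
  axial-flowered constricted-pod: 90 × 3/16 = 16.875
  terminal-flowered inflated-pod: 90 × 3/16 = 16.875
  terminal-flowered constricted-pod: 90 × 1/16 = 5.625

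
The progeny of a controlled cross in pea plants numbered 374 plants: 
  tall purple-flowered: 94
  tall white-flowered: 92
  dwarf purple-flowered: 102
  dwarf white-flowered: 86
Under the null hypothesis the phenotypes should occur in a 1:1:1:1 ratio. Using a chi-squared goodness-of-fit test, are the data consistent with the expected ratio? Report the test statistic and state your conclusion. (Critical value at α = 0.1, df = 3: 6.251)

1.401; consistent

Expected counts for N = 374 under a 1:1:1:1 ratio (total parts = 4):
  tall purple-flowered: 374 × 1/4 = 93.5
  tall white-flowered: 374 × 1/4 = 93.5
  dwarf purple-flowered: 374 × 1/4 = 93.5
  dwarf white-flowered: 374 × 1/4 = 93.5
χ² = Σ (O − E)² / E
  tall purple-flowered: (94 − 93.5)² / 93.5 = 0.0027
  tall white-flowered: (92 − 93.5)² / 93.5 = 0.0241
  dwarf purple-flowered: (102 − 93.5)² / 93.5 = 0.7727
  dwarf white-flowered: (86 − 93.5)² / 93.5 = 0.6016
χ² = 0.0027 + 0.0241 + 0.7727 + 0.6016 = 1.4011 ≈ 1.401
Degrees of freedom = 4 − 1 = 3; critical value at α = 0.1 is 6.251.
Since 1.401 < 6.251, we fail to reject the null hypothesis — the data are consistent with the 1:1:1:1 ratio.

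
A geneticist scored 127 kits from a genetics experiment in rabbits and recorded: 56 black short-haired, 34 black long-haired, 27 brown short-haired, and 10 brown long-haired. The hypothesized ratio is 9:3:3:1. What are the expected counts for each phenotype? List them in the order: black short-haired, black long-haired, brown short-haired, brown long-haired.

71.4375, 23.8125, 23.8125, 7.9375

Under the 9:3:3:1 hypothesis (Σ ratio = 16, N = 127):
  black short-haired: 127 × 9/16 = 71.4375
  black long-haired: 127 × 3/16 = 23.8125
  brown short-haired: 127 × 3/16 = 23.8125
  brown long-haired: 127 × 1/16 = 7.9375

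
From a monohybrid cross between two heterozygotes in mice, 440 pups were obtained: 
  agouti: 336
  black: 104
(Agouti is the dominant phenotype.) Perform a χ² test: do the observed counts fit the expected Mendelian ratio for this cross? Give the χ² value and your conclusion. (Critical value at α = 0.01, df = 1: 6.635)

0.436; consistent

For a monohybrid cross between heterozygotes with complete dominance, the expected phenotypic ratio is 3:1.
Under the 3:1 hypothesis (Σ ratio = 4, N = 440):
  agouti: 440 × 3/4 = 330
  black: 440 × 1/4 = 110
χ² = Σ (O − E)² / E
  agouti: (336 − 330)² / 330 = 0.1091
  black: (104 − 110)² / 110 = 0.3273
χ² = 0.1091 + 0.3273 = 0.4364 ≈ 0.436
Degrees of freedom = 2 − 1 = 1; critical value at α = 0.01 is 6.635.
Since 0.436 < 6.635, we fail to reject the null hypothesis — the data are consistent with the 3:1 ratio.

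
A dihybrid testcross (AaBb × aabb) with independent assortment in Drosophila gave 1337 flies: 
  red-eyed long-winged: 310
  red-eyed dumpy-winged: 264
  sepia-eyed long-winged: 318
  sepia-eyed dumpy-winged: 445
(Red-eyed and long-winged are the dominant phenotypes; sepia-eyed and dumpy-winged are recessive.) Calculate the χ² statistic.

A dihybrid testcross with independent assortment gives a 1:1:1:1 ratio.
The 1:1:1:1 ratio has 4 parts, so with N = 1337 the expected counts are:
  red-eyed long-winged: 1337 × 1/4 = 334.25
  red-eyed dumpy-winged: 1337 × 1/4 = 334.25
  sepia-eyed long-winged: 1337 × 1/4 = 334.25
  sepia-eyed dumpy-winged: 1337 × 1/4 = 334.25
χ² = Σ (O − E)² / E
  red-eyed long-winged: (310 − 334.25)² / 334.25 = 1.7593
  red-eyed dumpy-winged: (264 − 334.25)² / 334.25 = 14.7646
  sepia-eyed long-winged: (318 − 334.25)² / 334.25 = 0.7900
  sepia-eyed dumpy-winged: (445 − 334.25)² / 334.25 = 36.6958
χ² = 1.7593 + 14.7646 + 0.7900 + 36.6958 = 54.0097 ≈ 54.010

54.010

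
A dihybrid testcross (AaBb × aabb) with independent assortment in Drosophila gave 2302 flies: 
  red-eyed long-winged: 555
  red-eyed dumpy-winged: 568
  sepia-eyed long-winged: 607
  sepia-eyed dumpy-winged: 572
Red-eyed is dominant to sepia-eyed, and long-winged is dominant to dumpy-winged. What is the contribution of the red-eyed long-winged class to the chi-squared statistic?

0.730

A dihybrid testcross with independent assortment gives a 1:1:1:1 ratio.
Expected counts for N = 2302 under a 1:1:1:1 ratio (total parts = 4):
  red-eyed long-winged: 2302 × 1/4 = 575.5
  red-eyed dumpy-winged: 2302 × 1/4 = 575.5
  sepia-eyed long-winged: 2302 × 1/4 = 575.5
  sepia-eyed dumpy-winged: 2302 × 1/4 = 575.5
Contribution of red-eyed long-winged: (555 − 575.5)² / 575.5 = 0.7302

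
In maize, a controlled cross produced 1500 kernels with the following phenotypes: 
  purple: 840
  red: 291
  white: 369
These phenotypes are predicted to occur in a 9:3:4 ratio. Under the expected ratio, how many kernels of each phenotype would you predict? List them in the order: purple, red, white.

Total ratio parts = 16. Expected numbers out of 1500:
  purple: 1500 × 9/16 = 843.75
  red: 1500 × 3/16 = 281.25
  white: 1500 × 4/16 = 375

843.75, 281.25, 375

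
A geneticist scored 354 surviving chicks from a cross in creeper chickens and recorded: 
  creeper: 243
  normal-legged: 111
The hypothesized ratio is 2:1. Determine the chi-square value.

The 2:1 ratio has 3 parts, so with N = 354 the expected counts are:
  creeper: 354 × 2/3 = 236
  normal-legged: 354 × 1/3 = 118
χ² = Σ (O − E)² / E
  creeper: (243 − 236)² / 236 = 0.2076
  normal-legged: (111 − 118)² / 118 = 0.4153
χ² = 0.2076 + 0.4153 = 0.6229 ≈ 0.623

0.623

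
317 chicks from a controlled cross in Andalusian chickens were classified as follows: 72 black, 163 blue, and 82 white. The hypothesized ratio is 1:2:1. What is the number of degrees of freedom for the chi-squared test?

A goodness-of-fit test with 3 phenotype classes has df = 3 − 1 = 2.

2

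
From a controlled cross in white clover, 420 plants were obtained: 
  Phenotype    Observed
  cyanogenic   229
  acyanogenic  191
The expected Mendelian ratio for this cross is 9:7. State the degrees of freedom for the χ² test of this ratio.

A goodness-of-fit test with 2 phenotype classes has df = 2 − 1 = 1.

1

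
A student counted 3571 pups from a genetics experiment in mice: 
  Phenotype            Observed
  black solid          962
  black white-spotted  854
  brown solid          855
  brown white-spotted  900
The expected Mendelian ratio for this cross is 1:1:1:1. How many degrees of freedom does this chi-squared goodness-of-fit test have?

3

A goodness-of-fit test with 4 phenotype classes has df = 4 − 1 = 3.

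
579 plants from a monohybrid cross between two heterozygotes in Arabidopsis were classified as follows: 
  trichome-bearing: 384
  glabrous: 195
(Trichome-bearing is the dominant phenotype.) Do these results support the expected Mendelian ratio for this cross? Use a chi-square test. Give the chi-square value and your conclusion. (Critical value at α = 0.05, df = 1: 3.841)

23.259; not consistent

For a monohybrid cross between heterozygotes with complete dominance, the expected phenotypic ratio is 3:1.
The 3:1 ratio has 4 parts, so with N = 579 the expected counts are:
  trichome-bearing: 579 × 3/4 = 434.25
  glabrous: 579 × 1/4 = 144.75
χ² = Σ (O − E)² / E
  trichome-bearing: (384 − 434.25)² / 434.25 = 5.8148
  glabrous: (195 − 144.75)² / 144.75 = 17.4443
χ² = 5.8148 + 17.4443 = 23.2591 ≈ 23.259
Degrees of freedom = 2 − 1 = 1; critical value at α = 0.05 is 3.841.
Since 23.259 > 3.841, we reject the null hypothesis — the data do not fit the 3:1 ratio.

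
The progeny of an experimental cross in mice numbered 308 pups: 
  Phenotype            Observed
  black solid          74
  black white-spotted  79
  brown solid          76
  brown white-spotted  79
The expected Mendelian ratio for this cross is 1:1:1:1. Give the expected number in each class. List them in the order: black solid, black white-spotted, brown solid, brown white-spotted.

77, 77, 77, 77

Total ratio parts = 4. Expected numbers out of 308:
  black solid: 308 × 1/4 = 77
  black white-spotted: 308 × 1/4 = 77
  brown solid: 308 × 1/4 = 77
  brown white-spotted: 308 × 1/4 = 77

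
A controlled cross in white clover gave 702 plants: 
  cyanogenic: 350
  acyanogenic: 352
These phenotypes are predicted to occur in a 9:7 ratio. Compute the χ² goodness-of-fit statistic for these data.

Total ratio parts = 16. Expected numbers out of 702:
  cyanogenic: 702 × 9/16 = 394.875
  acyanogenic: 702 × 7/16 = 307.125
χ² = Σ (O − E)² / E
  cyanogenic: (350 − 394.875)² / 394.875 = 5.0998
  acyanogenic: (352 − 307.125)² / 307.125 = 6.5568
χ² = 5.0998 + 6.5568 = 11.6566 ≈ 11.657

11.657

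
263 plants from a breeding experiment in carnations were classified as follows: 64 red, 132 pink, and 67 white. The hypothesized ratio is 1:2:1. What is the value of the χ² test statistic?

0.072

Under the 1:2:1 hypothesis (Σ ratio = 4, N = 263):
  red: 263 × 1/4 = 65.75
  pink: 263 × 2/4 = 131.5
  white: 263 × 1/4 = 65.75
χ² = Σ (O − E)² / E
  red: (64 − 65.75)² / 65.75 = 0.0466
  pink: (132 − 131.5)² / 131.5 = 0.0019
  white: (67 − 65.75)² / 65.75 = 0.0238
χ² = 0.0466 + 0.0019 + 0.0238 = 0.0723 ≈ 0.072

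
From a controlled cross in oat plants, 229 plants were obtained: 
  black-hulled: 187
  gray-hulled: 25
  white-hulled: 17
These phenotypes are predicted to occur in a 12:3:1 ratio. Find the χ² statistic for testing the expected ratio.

Expected counts for N = 229 under a 12:3:1 ratio (total parts = 16):
  black-hulled: 229 × 12/16 = 171.75
  gray-hulled: 229 × 3/16 = 42.9375
  white-hulled: 229 × 1/16 = 14.3125
χ² = Σ (O − E)² / E
  black-hulled: (187 − 171.75)² / 171.75 = 1.3541
  gray-hulled: (25 − 42.9375)² / 42.9375 = 7.4935
  white-hulled: (17 − 14.3125)² / 14.3125 = 0.5046
χ² = 1.3541 + 7.4935 + 0.5046 = 9.3522 ≈ 9.352

9.352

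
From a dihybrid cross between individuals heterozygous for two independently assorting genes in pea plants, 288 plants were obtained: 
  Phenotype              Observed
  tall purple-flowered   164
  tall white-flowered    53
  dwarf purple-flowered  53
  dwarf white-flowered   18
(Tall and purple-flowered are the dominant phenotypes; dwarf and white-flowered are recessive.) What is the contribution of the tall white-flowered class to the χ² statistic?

0.019

A dihybrid F₂ with independent assortment and complete dominance at both loci gives a 9:3:3:1 phenotypic ratio.
Under the 9:3:3:1 hypothesis (Σ ratio = 16, N = 288):
  tall purple-flowered: 288 × 9/16 = 162
  tall white-flowered: 288 × 3/16 = 54
  dwarf purple-flowered: 288 × 3/16 = 54
  dwarf white-flowered: 288 × 1/16 = 18
Contribution of tall white-flowered: (53 − 54)² / 54 = 0.0185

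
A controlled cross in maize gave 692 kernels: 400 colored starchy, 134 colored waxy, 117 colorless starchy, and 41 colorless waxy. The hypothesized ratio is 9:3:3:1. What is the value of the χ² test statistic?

1.806

Total ratio parts = 16. Expected numbers out of 692:
  colored starchy: 692 × 9/16 = 389.25
  colored waxy: 692 × 3/16 = 129.75
  colorless starchy: 692 × 3/16 = 129.75
  colorless waxy: 692 × 1/16 = 43.25
χ² = Σ (O − E)² / E
  colored starchy: (400 − 389.25)² / 389.25 = 0.2969
  colored waxy: (134 − 129.75)² / 129.75 = 0.1392
  colorless starchy: (117 − 129.75)² / 129.75 = 1.2529
  colorless waxy: (41 − 43.25)² / 43.25 = 0.1171
χ² = 0.2969 + 0.1392 + 1.2529 + 0.1171 = 1.8061 ≈ 1.806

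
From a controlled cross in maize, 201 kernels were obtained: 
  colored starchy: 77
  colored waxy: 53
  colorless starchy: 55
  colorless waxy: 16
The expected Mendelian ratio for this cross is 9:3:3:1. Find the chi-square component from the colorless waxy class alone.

The 9:3:3:1 ratio has 16 parts, so with N = 201 the expected counts are:
  colored starchy: 201 × 9/16 = 113.0625
  colored waxy: 201 × 3/16 = 37.6875
  colorless starchy: 201 × 3/16 = 37.6875
  colorless waxy: 201 × 1/16 = 12.5625
Contribution of colorless waxy: (16 − 12.5625)² / 12.5625 = 0.9406

0.941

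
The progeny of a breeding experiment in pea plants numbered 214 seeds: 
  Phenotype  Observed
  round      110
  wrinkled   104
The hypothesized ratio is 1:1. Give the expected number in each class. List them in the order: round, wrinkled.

107, 107

Total ratio parts = 2. Expected numbers out of 214:
  round: 214 × 1/2 = 107
  wrinkled: 214 × 1/2 = 107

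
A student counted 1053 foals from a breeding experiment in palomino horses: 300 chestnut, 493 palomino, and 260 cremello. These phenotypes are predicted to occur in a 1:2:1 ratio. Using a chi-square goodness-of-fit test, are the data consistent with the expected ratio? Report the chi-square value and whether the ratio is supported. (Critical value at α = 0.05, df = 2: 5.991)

7.302; not consistent

Expected counts for N = 1053 under a 1:2:1 ratio (total parts = 4):
  chestnut: 1053 × 1/4 = 263.25
  palomino: 1053 × 2/4 = 526.5
  cremello: 1053 × 1/4 = 263.25
χ² = Σ (O − E)² / E
  chestnut: (300 − 263.25)² / 263.25 = 5.1303
  palomino: (493 − 526.5)² / 526.5 = 2.1315
  cremello: (260 − 263.25)² / 263.25 = 0.0401
χ² = 5.1303 + 2.1315 + 0.0401 = 7.3019 ≈ 7.302
Degrees of freedom = 3 − 1 = 2; critical value at α = 0.05 is 5.991.
Since 7.302 > 5.991, we reject the null hypothesis — the data do not fit the 1:2:1 ratio.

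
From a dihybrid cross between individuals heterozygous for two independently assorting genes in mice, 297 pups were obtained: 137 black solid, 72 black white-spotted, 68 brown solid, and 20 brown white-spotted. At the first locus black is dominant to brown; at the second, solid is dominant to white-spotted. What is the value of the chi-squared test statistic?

A dihybrid F₂ with independent assortment and complete dominance at both loci gives a 9:3:3:1 phenotypic ratio.
The 9:3:3:1 ratio has 16 parts, so with N = 297 the expected counts are:
  black solid: 297 × 9/16 = 167.0625
  black white-spotted: 297 × 3/16 = 55.6875
  brown solid: 297 × 3/16 = 55.6875
  brown white-spotted: 297 × 1/16 = 18.5625
χ² = Σ (O − E)² / E
  black solid: (137 − 167.0625)² / 167.0625 = 5.4097
  black white-spotted: (72 − 55.6875)² / 55.6875 = 4.7784
  brown solid: (68 − 55.6875)² / 55.6875 = 2.7223
  brown white-spotted: (20 − 18.5625)² / 18.5625 = 0.1113
χ² = 5.4097 + 4.7784 + 2.7223 + 0.1113 = 13.0217 ≈ 13.022

13.022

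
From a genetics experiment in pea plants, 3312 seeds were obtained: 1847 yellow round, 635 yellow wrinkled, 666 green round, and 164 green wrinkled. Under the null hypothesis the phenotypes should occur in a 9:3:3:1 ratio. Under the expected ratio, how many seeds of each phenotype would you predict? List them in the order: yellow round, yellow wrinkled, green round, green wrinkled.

1863, 621, 621, 207

Expected counts for N = 3312 under a 9:3:3:1 ratio (total parts = 16):
  yellow round: 3312 × 9/16 = 1863
  yellow wrinkled: 3312 × 3/16 = 621
  green round: 3312 × 3/16 = 621
  green wrinkled: 3312 × 1/16 = 207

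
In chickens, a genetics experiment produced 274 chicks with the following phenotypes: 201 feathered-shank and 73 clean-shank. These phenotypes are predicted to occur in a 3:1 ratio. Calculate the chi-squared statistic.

0.394

Expected counts for N = 274 under a 3:1 ratio (total parts = 4):
  feathered-shank: 274 × 3/4 = 205.5
  clean-shank: 274 × 1/4 = 68.5
χ² = Σ (O − E)² / E
  feathered-shank: (201 − 205.5)² / 205.5 = 0.0985
  clean-shank: (73 − 68.5)² / 68.5 = 0.2956
χ² = 0.0985 + 0.2956 = 0.3941 ≈ 0.394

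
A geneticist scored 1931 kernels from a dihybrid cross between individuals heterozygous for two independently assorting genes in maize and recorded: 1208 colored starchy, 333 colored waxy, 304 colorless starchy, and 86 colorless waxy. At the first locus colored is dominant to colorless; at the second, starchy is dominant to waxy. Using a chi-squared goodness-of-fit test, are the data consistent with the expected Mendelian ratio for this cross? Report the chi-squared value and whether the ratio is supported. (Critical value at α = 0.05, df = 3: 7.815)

A dihybrid F₂ with independent assortment and complete dominance at both loci gives a 9:3:3:1 phenotypic ratio.
The 9:3:3:1 ratio has 16 parts, so with N = 1931 the expected counts are:
  colored starchy: 1931 × 9/16 = 1086.1875
  colored waxy: 1931 × 3/16 = 362.0625
  colorless starchy: 1931 × 3/16 = 362.0625
  colorless waxy: 1931 × 1/16 = 120.6875
χ² = Σ (O − E)² / E
  colored starchy: (1208 − 1086.1875)² / 1086.1875 = 13.6609
  colored waxy: (333 − 362.0625)² / 362.0625 = 2.3328
  colorless starchy: (304 − 362.0625)² / 362.0625 = 9.3112
  colorless waxy: (86 − 120.6875)² / 120.6875 = 9.9697
χ² = 13.6609 + 2.3328 + 9.3112 + 9.9697 = 35.2746 ≈ 35.275
Degrees of freedom = 4 − 1 = 3; critical value at α = 0.05 is 7.815.
Since 35.275 > 7.815, we reject the null hypothesis — the data do not fit the 9:3:3:1 ratio.

35.275; not consistent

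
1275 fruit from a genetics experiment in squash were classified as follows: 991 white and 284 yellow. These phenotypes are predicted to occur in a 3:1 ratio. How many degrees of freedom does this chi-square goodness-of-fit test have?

A goodness-of-fit test with 2 phenotype classes has df = 2 − 1 = 1.

1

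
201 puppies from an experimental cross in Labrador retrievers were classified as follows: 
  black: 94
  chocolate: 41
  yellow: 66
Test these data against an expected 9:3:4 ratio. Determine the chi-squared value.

8.442

The 9:3:4 ratio has 16 parts, so with N = 201 the expected counts are:
  black: 201 × 9/16 = 113.0625
  chocolate: 201 × 3/16 = 37.6875
  yellow: 201 × 4/16 = 50.25
χ² = Σ (O − E)² / E
  black: (94 − 113.0625)² / 113.0625 = 3.2140
  chocolate: (41 − 37.6875)² / 37.6875 = 0.2911
  yellow: (66 − 50.25)² / 50.25 = 4.9366
χ² = 3.2140 + 0.2911 + 4.9366 = 8.4417 ≈ 8.442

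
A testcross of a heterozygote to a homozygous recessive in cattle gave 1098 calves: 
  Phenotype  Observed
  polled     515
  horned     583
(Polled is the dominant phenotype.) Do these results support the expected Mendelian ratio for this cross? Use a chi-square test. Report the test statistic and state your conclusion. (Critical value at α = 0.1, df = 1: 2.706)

4.211; not consistent

A testcross of a heterozygote (Aa × aa) gives a 1:1 phenotypic ratio.
Under the 1:1 hypothesis (Σ ratio = 2, N = 1098):
  polled: 1098 × 1/2 = 549
  horned: 1098 × 1/2 = 549
χ² = Σ (O − E)² / E
  polled: (515 − 549)² / 549 = 2.1056
  horned: (583 − 549)² / 549 = 2.1056
χ² = 2.1056 + 2.1056 = 4.2112 ≈ 4.211
Degrees of freedom = 2 − 1 = 1; critical value at α = 0.1 is 2.706.
Since 4.211 > 2.706, we reject the null hypothesis — the data do not fit the 1:1 ratio.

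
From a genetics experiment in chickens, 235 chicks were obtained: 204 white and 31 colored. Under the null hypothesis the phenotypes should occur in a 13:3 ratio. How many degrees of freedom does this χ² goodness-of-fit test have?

A goodness-of-fit test with 2 phenotype classes has df = 2 − 1 = 1.

1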